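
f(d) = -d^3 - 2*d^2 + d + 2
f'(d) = -3*d^2 - 4*d + 1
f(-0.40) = 1.34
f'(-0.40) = 2.12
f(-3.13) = 9.94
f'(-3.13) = -15.87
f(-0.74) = 0.57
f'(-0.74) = 2.32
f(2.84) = -34.20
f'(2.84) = -34.56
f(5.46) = -214.93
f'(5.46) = -110.27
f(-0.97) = 0.06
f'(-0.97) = 2.06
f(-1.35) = -0.53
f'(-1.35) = 0.93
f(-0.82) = 0.39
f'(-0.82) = 2.26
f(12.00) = -2002.00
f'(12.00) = -479.00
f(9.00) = -880.00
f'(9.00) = -278.00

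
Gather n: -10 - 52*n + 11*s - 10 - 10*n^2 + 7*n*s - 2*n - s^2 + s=-10*n^2 + n*(7*s - 54) - s^2 + 12*s - 20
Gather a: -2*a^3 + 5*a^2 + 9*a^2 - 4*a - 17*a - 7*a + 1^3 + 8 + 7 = -2*a^3 + 14*a^2 - 28*a + 16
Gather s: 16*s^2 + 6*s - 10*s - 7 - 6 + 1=16*s^2 - 4*s - 12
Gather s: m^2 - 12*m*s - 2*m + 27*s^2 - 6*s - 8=m^2 - 2*m + 27*s^2 + s*(-12*m - 6) - 8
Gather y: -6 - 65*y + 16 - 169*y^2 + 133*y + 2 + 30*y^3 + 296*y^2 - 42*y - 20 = 30*y^3 + 127*y^2 + 26*y - 8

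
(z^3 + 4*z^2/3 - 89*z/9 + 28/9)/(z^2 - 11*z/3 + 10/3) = (9*z^3 + 12*z^2 - 89*z + 28)/(3*(3*z^2 - 11*z + 10))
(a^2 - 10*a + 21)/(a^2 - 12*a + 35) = (a - 3)/(a - 5)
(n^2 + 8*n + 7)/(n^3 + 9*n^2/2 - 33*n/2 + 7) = 2*(n + 1)/(2*n^2 - 5*n + 2)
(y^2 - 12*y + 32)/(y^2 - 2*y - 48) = (y - 4)/(y + 6)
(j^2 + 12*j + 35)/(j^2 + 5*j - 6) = (j^2 + 12*j + 35)/(j^2 + 5*j - 6)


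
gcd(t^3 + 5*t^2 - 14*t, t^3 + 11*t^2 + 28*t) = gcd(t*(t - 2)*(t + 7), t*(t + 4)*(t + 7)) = t^2 + 7*t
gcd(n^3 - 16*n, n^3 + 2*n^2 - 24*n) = n^2 - 4*n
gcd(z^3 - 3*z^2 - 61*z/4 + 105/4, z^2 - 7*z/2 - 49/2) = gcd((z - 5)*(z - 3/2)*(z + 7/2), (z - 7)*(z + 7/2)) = z + 7/2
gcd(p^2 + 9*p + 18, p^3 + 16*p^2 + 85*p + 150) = p + 6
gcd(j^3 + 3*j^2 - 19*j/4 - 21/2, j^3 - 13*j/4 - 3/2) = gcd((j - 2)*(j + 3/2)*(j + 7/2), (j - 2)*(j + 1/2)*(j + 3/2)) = j^2 - j/2 - 3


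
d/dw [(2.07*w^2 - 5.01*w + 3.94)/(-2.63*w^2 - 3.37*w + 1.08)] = (-20.1522*w^2 + 25.1956*w + 7.867)/(6.9169*w^4 + 17.7262*w^3 + 5.6761*w^2 - 7.2792*w + 1.1664)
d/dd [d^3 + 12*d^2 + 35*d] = 3*d^2 + 24*d + 35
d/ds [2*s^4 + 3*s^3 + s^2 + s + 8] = 8*s^3 + 9*s^2 + 2*s + 1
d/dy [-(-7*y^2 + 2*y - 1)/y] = 7 - 1/y^2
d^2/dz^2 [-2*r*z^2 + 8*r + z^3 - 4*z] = -4*r + 6*z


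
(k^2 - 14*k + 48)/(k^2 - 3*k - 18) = (k - 8)/(k + 3)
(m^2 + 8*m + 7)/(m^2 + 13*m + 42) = (m + 1)/(m + 6)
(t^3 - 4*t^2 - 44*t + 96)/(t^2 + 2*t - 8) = (t^2 - 2*t - 48)/(t + 4)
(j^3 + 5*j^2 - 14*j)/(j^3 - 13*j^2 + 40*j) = (j^2 + 5*j - 14)/(j^2 - 13*j + 40)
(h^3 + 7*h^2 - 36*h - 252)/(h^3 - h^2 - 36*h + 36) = (h + 7)/(h - 1)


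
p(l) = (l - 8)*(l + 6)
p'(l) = 2*l - 2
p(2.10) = -47.79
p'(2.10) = 2.20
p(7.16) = -11.05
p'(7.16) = 12.32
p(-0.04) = -47.92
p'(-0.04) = -2.08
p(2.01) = -47.98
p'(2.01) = 2.02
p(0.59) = -48.83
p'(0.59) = -0.82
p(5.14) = -31.86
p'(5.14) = 8.28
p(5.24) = -31.02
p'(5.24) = 8.48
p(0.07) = -48.14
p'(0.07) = -1.86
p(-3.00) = -33.00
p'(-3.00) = -8.00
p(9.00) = 15.00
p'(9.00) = 16.00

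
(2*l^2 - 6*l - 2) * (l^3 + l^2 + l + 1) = 2*l^5 - 4*l^4 - 6*l^3 - 6*l^2 - 8*l - 2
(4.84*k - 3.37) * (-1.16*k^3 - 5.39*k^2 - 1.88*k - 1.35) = -5.6144*k^4 - 22.1784*k^3 + 9.0651*k^2 - 0.1984*k + 4.5495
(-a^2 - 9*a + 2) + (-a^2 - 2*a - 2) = -2*a^2 - 11*a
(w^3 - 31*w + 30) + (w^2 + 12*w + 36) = w^3 + w^2 - 19*w + 66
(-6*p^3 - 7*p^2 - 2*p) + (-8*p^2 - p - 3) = -6*p^3 - 15*p^2 - 3*p - 3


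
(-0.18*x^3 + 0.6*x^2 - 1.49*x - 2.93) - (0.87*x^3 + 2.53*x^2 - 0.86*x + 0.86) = -1.05*x^3 - 1.93*x^2 - 0.63*x - 3.79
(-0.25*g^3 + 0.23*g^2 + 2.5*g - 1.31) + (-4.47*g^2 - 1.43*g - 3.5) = -0.25*g^3 - 4.24*g^2 + 1.07*g - 4.81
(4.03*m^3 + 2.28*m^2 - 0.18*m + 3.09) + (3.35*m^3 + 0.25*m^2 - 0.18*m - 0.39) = 7.38*m^3 + 2.53*m^2 - 0.36*m + 2.7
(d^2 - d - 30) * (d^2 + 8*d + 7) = d^4 + 7*d^3 - 31*d^2 - 247*d - 210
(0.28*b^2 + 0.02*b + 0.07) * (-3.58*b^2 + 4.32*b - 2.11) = -1.0024*b^4 + 1.138*b^3 - 0.755*b^2 + 0.2602*b - 0.1477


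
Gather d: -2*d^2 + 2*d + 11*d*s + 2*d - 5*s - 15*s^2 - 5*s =-2*d^2 + d*(11*s + 4) - 15*s^2 - 10*s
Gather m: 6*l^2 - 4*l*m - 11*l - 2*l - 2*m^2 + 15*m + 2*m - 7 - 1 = 6*l^2 - 13*l - 2*m^2 + m*(17 - 4*l) - 8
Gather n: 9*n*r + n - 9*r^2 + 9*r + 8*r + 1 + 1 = n*(9*r + 1) - 9*r^2 + 17*r + 2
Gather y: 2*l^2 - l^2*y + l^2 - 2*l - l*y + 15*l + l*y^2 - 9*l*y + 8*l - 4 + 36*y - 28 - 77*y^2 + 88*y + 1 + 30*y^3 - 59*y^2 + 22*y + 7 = 3*l^2 + 21*l + 30*y^3 + y^2*(l - 136) + y*(-l^2 - 10*l + 146) - 24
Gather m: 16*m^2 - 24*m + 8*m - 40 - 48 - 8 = 16*m^2 - 16*m - 96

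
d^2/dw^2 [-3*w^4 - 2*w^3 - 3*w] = 12*w*(-3*w - 1)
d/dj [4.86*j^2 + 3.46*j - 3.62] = 9.72*j + 3.46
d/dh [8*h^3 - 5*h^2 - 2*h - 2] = 24*h^2 - 10*h - 2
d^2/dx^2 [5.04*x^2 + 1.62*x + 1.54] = 10.0800000000000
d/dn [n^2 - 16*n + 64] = 2*n - 16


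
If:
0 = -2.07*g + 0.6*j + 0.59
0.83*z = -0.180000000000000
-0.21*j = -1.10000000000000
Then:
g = 1.80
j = 5.24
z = -0.22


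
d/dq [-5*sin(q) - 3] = -5*cos(q)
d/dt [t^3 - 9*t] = 3*t^2 - 9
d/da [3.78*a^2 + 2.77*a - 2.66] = 7.56*a + 2.77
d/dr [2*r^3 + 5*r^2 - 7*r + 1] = 6*r^2 + 10*r - 7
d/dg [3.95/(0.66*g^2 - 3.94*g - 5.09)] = (15.563 - 5.214*g)/(-0.66*g^2 + 3.94*g + 5.09)^2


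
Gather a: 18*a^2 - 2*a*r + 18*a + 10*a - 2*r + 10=18*a^2 + a*(28 - 2*r) - 2*r + 10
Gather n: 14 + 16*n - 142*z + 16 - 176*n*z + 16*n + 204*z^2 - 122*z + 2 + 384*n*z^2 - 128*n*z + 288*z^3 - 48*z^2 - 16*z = n*(384*z^2 - 304*z + 32) + 288*z^3 + 156*z^2 - 280*z + 32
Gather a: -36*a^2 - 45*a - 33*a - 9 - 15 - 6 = -36*a^2 - 78*a - 30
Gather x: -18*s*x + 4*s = -18*s*x + 4*s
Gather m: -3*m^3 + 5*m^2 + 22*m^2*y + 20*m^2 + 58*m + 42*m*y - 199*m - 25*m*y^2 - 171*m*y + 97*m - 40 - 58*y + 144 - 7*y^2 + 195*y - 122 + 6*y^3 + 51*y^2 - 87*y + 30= -3*m^3 + m^2*(22*y + 25) + m*(-25*y^2 - 129*y - 44) + 6*y^3 + 44*y^2 + 50*y + 12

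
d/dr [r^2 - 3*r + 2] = 2*r - 3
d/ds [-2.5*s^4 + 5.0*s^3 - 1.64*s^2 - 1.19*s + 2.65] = -10.0*s^3 + 15.0*s^2 - 3.28*s - 1.19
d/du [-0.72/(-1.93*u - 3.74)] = -1.3896/(1.93*u + 3.74)^2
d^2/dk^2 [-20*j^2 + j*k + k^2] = 2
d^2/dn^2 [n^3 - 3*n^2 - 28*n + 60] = 6*n - 6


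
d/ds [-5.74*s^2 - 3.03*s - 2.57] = -11.48*s - 3.03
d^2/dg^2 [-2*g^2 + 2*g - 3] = -4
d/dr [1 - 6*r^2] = -12*r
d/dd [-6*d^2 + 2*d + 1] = 2 - 12*d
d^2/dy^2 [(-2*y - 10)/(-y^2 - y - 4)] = 4*(-3*(y + 2)*(y^2 + y + 4) + (y + 5)*(2*y + 1)^2)/(y^2 + y + 4)^3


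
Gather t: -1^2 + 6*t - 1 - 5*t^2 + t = -5*t^2 + 7*t - 2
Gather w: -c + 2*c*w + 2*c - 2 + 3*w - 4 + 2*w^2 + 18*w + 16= c + 2*w^2 + w*(2*c + 21) + 10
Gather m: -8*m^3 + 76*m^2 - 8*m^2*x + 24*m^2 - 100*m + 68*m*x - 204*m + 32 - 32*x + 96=-8*m^3 + m^2*(100 - 8*x) + m*(68*x - 304) - 32*x + 128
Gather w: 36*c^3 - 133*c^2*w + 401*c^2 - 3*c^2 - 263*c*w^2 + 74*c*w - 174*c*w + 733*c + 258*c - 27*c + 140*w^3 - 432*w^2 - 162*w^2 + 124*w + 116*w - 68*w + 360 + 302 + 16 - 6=36*c^3 + 398*c^2 + 964*c + 140*w^3 + w^2*(-263*c - 594) + w*(-133*c^2 - 100*c + 172) + 672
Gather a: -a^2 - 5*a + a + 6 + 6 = -a^2 - 4*a + 12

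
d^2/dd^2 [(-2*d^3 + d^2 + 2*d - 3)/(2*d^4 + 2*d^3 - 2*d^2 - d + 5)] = 4*(-4*d^9 + 6*d^8 + 18*d^7 - 42*d^6 + 30*d^5 + 15*d^4 - 87*d^3 + 51*d^2 - 9*d + 1)/(8*d^12 + 24*d^11 - 52*d^9 + 36*d^8 + 156*d^7 - 38*d^6 - 186*d^5 + 144*d^4 + 209*d^3 - 135*d^2 - 75*d + 125)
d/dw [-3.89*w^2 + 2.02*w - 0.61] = 2.02 - 7.78*w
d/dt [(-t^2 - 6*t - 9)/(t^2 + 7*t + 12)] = -1/(t^2 + 8*t + 16)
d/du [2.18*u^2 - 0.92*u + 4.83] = 4.36*u - 0.92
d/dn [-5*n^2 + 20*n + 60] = 20 - 10*n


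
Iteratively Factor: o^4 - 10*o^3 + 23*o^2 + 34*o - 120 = (o - 3)*(o^3 - 7*o^2 + 2*o + 40) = (o - 4)*(o - 3)*(o^2 - 3*o - 10) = (o - 4)*(o - 3)*(o + 2)*(o - 5)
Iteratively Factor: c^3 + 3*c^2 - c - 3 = (c - 1)*(c^2 + 4*c + 3) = (c - 1)*(c + 3)*(c + 1)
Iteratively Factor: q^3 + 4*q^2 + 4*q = (q + 2)*(q^2 + 2*q) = (q + 2)^2*(q)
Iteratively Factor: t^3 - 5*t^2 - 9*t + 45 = (t + 3)*(t^2 - 8*t + 15) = (t - 3)*(t + 3)*(t - 5)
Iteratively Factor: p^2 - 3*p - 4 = (p - 4)*(p + 1)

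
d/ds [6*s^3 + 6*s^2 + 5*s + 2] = 18*s^2 + 12*s + 5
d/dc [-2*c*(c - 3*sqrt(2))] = -4*c + 6*sqrt(2)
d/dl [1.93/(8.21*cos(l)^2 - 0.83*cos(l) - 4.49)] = (31.6906*cos(l) - 1.6019)*sin(l)/(-8.21*cos(l)^2 + 0.83*cos(l) + 4.49)^2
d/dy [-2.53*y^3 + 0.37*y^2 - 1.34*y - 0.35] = -7.59*y^2 + 0.74*y - 1.34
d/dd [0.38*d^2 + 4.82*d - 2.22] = 0.76*d + 4.82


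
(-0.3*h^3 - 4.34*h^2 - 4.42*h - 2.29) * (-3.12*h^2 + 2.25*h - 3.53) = 0.936*h^5 + 12.8658*h^4 + 5.0844*h^3 + 12.52*h^2 + 10.4501*h + 8.0837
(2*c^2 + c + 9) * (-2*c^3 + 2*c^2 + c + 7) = -4*c^5 + 2*c^4 - 14*c^3 + 33*c^2 + 16*c + 63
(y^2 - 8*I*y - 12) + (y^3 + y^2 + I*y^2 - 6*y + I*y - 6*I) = y^3 + 2*y^2 + I*y^2 - 6*y - 7*I*y - 12 - 6*I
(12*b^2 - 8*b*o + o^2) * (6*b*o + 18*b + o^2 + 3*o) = 72*b^3*o + 216*b^3 - 36*b^2*o^2 - 108*b^2*o - 2*b*o^3 - 6*b*o^2 + o^4 + 3*o^3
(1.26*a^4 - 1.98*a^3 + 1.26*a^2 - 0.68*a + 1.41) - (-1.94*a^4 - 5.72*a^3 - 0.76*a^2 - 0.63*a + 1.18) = 3.2*a^4 + 3.74*a^3 + 2.02*a^2 - 0.05*a + 0.23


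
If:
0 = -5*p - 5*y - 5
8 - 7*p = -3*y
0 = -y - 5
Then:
No Solution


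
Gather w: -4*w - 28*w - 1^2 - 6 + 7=-32*w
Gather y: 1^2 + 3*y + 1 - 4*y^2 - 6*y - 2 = -4*y^2 - 3*y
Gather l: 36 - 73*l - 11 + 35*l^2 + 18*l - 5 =35*l^2 - 55*l + 20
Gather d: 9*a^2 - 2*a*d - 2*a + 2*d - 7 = 9*a^2 - 2*a + d*(2 - 2*a) - 7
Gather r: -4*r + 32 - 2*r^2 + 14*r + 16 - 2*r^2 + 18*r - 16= -4*r^2 + 28*r + 32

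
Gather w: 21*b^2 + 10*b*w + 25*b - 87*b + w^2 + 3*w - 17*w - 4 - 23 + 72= 21*b^2 - 62*b + w^2 + w*(10*b - 14) + 45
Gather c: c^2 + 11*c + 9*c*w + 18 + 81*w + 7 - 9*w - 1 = c^2 + c*(9*w + 11) + 72*w + 24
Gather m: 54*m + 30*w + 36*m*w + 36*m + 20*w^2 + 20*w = m*(36*w + 90) + 20*w^2 + 50*w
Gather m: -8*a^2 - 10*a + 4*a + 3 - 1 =-8*a^2 - 6*a + 2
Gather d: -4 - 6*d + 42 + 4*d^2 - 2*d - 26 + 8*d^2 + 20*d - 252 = 12*d^2 + 12*d - 240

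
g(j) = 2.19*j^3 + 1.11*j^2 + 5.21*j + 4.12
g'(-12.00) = 924.65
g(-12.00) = -3682.88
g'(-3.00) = 57.68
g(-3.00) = -60.65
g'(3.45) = 91.07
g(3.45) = 125.24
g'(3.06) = 73.52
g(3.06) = 93.21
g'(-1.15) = 11.35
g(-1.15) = -3.73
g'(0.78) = 10.94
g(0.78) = 9.90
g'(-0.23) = 5.05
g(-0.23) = 2.95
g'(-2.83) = 51.55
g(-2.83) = -51.37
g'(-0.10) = 5.05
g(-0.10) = 3.61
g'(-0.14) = 5.03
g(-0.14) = 3.41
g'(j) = 6.57*j^2 + 2.22*j + 5.21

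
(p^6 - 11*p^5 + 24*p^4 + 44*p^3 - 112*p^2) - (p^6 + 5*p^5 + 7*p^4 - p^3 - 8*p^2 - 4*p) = -16*p^5 + 17*p^4 + 45*p^3 - 104*p^2 + 4*p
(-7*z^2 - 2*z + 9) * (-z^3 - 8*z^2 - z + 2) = 7*z^5 + 58*z^4 + 14*z^3 - 84*z^2 - 13*z + 18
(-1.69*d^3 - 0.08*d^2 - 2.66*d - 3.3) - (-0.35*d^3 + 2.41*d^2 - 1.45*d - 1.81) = -1.34*d^3 - 2.49*d^2 - 1.21*d - 1.49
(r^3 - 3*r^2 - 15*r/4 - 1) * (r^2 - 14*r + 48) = r^5 - 17*r^4 + 345*r^3/4 - 185*r^2/2 - 166*r - 48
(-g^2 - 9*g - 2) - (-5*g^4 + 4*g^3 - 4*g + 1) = 5*g^4 - 4*g^3 - g^2 - 5*g - 3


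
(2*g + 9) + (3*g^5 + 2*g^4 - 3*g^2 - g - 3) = 3*g^5 + 2*g^4 - 3*g^2 + g + 6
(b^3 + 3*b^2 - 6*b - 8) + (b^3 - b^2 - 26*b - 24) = 2*b^3 + 2*b^2 - 32*b - 32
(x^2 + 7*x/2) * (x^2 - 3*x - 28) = x^4 + x^3/2 - 77*x^2/2 - 98*x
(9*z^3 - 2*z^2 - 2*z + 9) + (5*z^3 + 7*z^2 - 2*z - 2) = 14*z^3 + 5*z^2 - 4*z + 7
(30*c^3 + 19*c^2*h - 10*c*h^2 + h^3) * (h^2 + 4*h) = 30*c^3*h^2 + 120*c^3*h + 19*c^2*h^3 + 76*c^2*h^2 - 10*c*h^4 - 40*c*h^3 + h^5 + 4*h^4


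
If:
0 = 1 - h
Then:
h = 1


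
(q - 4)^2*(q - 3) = q^3 - 11*q^2 + 40*q - 48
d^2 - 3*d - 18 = (d - 6)*(d + 3)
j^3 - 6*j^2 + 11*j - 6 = (j - 3)*(j - 2)*(j - 1)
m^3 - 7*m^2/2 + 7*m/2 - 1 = (m - 2)*(m - 1)*(m - 1/2)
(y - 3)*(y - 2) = y^2 - 5*y + 6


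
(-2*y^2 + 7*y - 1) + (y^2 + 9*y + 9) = -y^2 + 16*y + 8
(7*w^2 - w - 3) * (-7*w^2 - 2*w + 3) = -49*w^4 - 7*w^3 + 44*w^2 + 3*w - 9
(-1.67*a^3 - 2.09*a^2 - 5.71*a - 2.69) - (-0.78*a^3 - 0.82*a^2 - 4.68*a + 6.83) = -0.89*a^3 - 1.27*a^2 - 1.03*a - 9.52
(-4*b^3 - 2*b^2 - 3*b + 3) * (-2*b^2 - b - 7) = 8*b^5 + 8*b^4 + 36*b^3 + 11*b^2 + 18*b - 21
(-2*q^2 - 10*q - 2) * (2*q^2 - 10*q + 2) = -4*q^4 + 92*q^2 - 4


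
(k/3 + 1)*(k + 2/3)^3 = k^4/3 + 5*k^3/3 + 22*k^2/9 + 116*k/81 + 8/27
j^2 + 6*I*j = j*(j + 6*I)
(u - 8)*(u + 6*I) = u^2 - 8*u + 6*I*u - 48*I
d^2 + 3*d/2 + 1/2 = (d + 1/2)*(d + 1)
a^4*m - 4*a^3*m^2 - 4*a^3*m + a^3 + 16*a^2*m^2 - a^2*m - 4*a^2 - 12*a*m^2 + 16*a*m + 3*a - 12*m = (a - 3)*(a - 1)*(a - 4*m)*(a*m + 1)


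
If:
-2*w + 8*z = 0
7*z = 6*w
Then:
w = 0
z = 0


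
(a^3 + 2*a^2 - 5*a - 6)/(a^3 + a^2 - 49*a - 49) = (a^2 + a - 6)/(a^2 - 49)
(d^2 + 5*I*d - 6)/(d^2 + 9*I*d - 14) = (d + 3*I)/(d + 7*I)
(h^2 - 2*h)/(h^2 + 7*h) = (h - 2)/(h + 7)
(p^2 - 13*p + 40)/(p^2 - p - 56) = (p - 5)/(p + 7)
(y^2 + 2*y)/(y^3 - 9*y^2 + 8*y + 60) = y/(y^2 - 11*y + 30)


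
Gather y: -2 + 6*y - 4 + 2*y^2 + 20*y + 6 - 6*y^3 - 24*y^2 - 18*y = -6*y^3 - 22*y^2 + 8*y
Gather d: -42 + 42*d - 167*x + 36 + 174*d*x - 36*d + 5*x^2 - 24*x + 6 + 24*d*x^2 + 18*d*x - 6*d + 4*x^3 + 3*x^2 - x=d*(24*x^2 + 192*x) + 4*x^3 + 8*x^2 - 192*x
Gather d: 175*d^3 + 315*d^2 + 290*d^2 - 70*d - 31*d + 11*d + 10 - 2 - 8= 175*d^3 + 605*d^2 - 90*d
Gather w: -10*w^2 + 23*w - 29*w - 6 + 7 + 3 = -10*w^2 - 6*w + 4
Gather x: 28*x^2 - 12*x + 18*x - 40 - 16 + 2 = 28*x^2 + 6*x - 54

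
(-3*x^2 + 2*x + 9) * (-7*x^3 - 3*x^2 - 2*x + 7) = 21*x^5 - 5*x^4 - 63*x^3 - 52*x^2 - 4*x + 63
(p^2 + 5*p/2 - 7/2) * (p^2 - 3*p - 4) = p^4 - p^3/2 - 15*p^2 + p/2 + 14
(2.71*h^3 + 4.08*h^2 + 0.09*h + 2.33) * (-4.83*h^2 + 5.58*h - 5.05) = -13.0893*h^5 - 4.5846*h^4 + 8.6462*h^3 - 31.3557*h^2 + 12.5469*h - 11.7665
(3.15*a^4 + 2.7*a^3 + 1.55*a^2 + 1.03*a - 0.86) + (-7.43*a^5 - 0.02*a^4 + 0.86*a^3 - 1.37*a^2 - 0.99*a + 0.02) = -7.43*a^5 + 3.13*a^4 + 3.56*a^3 + 0.18*a^2 + 0.04*a - 0.84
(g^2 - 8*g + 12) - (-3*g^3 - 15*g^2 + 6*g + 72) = 3*g^3 + 16*g^2 - 14*g - 60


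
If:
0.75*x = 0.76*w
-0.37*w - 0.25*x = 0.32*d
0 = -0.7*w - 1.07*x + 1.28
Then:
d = -1.40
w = 0.72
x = 0.73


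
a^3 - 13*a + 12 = (a - 3)*(a - 1)*(a + 4)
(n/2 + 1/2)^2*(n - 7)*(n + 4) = n^4/4 - n^3/4 - 33*n^2/4 - 59*n/4 - 7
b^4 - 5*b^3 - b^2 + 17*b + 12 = (b - 4)*(b - 3)*(b + 1)^2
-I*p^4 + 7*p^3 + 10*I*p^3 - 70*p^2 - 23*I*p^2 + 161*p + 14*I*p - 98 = (p - 7)*(p - 2)*(p + 7*I)*(-I*p + I)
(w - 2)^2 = w^2 - 4*w + 4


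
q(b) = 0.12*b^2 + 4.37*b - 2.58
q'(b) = 0.24*b + 4.37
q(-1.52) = -8.95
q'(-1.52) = 4.01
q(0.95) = 1.68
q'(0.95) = 4.60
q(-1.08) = -7.16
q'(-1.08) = 4.11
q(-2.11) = -11.27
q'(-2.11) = 3.86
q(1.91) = 6.20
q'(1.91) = 4.83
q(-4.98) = -21.37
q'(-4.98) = 3.17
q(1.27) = 3.16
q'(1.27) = 4.67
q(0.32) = -1.17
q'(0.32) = 4.45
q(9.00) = 46.47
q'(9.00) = 6.53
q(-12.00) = -37.74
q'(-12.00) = 1.49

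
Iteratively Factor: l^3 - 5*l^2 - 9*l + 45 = (l + 3)*(l^2 - 8*l + 15) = (l - 3)*(l + 3)*(l - 5)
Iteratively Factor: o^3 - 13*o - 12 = (o - 4)*(o^2 + 4*o + 3) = (o - 4)*(o + 3)*(o + 1)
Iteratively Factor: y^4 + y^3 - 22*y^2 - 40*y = (y)*(y^3 + y^2 - 22*y - 40) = y*(y - 5)*(y^2 + 6*y + 8) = y*(y - 5)*(y + 4)*(y + 2)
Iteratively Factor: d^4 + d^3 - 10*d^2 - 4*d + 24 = (d - 2)*(d^3 + 3*d^2 - 4*d - 12) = (d - 2)*(d + 2)*(d^2 + d - 6) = (d - 2)*(d + 2)*(d + 3)*(d - 2)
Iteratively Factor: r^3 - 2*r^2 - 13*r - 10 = (r + 2)*(r^2 - 4*r - 5) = (r - 5)*(r + 2)*(r + 1)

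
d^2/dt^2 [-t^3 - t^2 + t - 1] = -6*t - 2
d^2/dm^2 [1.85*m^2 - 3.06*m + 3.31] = 3.70000000000000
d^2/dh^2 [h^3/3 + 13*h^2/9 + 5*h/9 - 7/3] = 2*h + 26/9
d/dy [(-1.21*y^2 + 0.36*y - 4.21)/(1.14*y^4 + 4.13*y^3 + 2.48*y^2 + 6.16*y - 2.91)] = (2.7588*y^5 + 3.7661*y^4 + 16.224*y^3 + 43.8155*y^2 + 27.9238*y + 24.886)/(1.2996*y^8 + 9.4164*y^7 + 22.7113*y^6 + 34.5296*y^5 + 50.3972*y^4 + 6.517*y^3 + 23.512*y^2 - 35.8512*y + 8.4681)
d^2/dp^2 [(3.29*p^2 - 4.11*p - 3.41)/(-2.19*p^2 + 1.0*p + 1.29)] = (25.013742*p^3 + 42.360732*p^2 + 24.859566*p + 4.533604)/(10.503459*p^6 - 14.3883*p^5 - 11.990907*p^4 + 15.9506*p^3 + 7.063137*p^2 - 4.9923*p - 2.146689)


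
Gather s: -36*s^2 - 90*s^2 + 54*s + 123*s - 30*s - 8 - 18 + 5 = -126*s^2 + 147*s - 21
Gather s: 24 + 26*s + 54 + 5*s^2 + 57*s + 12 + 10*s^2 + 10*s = 15*s^2 + 93*s + 90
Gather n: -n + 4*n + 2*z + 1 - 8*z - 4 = 3*n - 6*z - 3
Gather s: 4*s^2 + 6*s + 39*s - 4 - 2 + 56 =4*s^2 + 45*s + 50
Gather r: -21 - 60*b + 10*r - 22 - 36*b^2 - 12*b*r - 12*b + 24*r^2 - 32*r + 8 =-36*b^2 - 72*b + 24*r^2 + r*(-12*b - 22) - 35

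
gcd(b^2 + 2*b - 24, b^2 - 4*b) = b - 4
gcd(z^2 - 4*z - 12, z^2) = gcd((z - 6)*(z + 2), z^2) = 1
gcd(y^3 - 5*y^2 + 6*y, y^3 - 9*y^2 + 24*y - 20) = y - 2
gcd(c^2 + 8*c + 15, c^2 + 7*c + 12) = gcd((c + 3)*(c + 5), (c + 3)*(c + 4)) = c + 3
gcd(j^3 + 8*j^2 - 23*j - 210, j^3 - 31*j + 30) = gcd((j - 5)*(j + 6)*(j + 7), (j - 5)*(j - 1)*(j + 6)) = j^2 + j - 30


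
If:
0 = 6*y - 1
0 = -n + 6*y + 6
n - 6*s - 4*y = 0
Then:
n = 7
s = 19/18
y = 1/6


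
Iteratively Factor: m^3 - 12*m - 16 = (m + 2)*(m^2 - 2*m - 8) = (m - 4)*(m + 2)*(m + 2)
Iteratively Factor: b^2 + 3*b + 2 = (b + 1)*(b + 2)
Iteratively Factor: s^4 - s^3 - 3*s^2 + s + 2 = (s + 1)*(s^3 - 2*s^2 - s + 2) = (s - 2)*(s + 1)*(s^2 - 1) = (s - 2)*(s + 1)^2*(s - 1)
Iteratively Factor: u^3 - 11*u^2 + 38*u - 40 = (u - 5)*(u^2 - 6*u + 8) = (u - 5)*(u - 4)*(u - 2)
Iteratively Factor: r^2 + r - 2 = (r - 1)*(r + 2)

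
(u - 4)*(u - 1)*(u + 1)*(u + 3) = u^4 - u^3 - 13*u^2 + u + 12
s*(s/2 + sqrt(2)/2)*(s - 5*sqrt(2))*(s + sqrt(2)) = s^4/2 - 3*sqrt(2)*s^3/2 - 9*s^2 - 5*sqrt(2)*s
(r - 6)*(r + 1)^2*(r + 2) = r^4 - 2*r^3 - 19*r^2 - 28*r - 12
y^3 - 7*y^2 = y^2*(y - 7)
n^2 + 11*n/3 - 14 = (n - 7/3)*(n + 6)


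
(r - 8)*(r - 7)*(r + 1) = r^3 - 14*r^2 + 41*r + 56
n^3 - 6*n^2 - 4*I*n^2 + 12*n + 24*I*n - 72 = (n - 6)*(n - 6*I)*(n + 2*I)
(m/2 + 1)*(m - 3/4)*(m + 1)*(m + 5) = m^4/2 + 29*m^3/8 + 11*m^2/2 - 11*m/8 - 15/4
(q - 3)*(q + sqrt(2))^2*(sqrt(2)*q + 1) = sqrt(2)*q^4 - 3*sqrt(2)*q^3 + 5*q^3 - 15*q^2 + 4*sqrt(2)*q^2 - 12*sqrt(2)*q + 2*q - 6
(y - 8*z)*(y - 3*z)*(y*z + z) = y^3*z - 11*y^2*z^2 + y^2*z + 24*y*z^3 - 11*y*z^2 + 24*z^3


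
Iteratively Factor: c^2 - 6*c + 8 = (c - 2)*(c - 4)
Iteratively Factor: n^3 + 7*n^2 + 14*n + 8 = (n + 4)*(n^2 + 3*n + 2) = (n + 2)*(n + 4)*(n + 1)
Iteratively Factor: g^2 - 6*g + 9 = (g - 3)*(g - 3)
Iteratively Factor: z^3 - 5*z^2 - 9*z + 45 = (z - 5)*(z^2 - 9) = (z - 5)*(z - 3)*(z + 3)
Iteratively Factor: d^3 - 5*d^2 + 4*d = (d)*(d^2 - 5*d + 4) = d*(d - 1)*(d - 4)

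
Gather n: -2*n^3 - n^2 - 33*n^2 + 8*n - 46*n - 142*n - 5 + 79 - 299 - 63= -2*n^3 - 34*n^2 - 180*n - 288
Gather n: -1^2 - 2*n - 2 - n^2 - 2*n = -n^2 - 4*n - 3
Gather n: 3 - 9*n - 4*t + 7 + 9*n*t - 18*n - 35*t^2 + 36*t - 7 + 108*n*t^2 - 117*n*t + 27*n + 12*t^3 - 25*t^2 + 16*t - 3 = n*(108*t^2 - 108*t) + 12*t^3 - 60*t^2 + 48*t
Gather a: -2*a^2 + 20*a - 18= -2*a^2 + 20*a - 18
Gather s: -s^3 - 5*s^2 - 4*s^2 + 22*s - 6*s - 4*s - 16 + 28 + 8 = -s^3 - 9*s^2 + 12*s + 20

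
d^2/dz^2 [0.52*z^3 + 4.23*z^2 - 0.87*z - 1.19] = 3.12*z + 8.46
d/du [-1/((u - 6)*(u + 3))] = (2*u - 3)/((u - 6)^2*(u + 3)^2)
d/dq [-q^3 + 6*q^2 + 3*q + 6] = -3*q^2 + 12*q + 3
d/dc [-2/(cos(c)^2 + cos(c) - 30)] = -2*(2*cos(c) + 1)*sin(c)/(cos(c)^2 + cos(c) - 30)^2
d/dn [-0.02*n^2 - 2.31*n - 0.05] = -0.04*n - 2.31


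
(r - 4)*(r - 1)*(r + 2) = r^3 - 3*r^2 - 6*r + 8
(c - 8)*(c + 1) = c^2 - 7*c - 8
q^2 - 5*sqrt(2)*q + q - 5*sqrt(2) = (q + 1)*(q - 5*sqrt(2))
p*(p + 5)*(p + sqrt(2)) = p^3 + sqrt(2)*p^2 + 5*p^2 + 5*sqrt(2)*p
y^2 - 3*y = y*(y - 3)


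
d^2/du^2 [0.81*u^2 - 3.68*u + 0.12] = 1.62000000000000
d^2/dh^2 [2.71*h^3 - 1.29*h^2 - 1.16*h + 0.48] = 16.26*h - 2.58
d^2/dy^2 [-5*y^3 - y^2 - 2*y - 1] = -30*y - 2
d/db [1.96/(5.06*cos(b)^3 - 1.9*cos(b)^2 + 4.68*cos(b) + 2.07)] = (29.7528*cos(b)^2 - 7.448*cos(b) + 9.1728)*sin(b)/(5.06*cos(b)^3 - 1.9*cos(b)^2 + 4.68*cos(b) + 2.07)^2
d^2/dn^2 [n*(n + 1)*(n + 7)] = 6*n + 16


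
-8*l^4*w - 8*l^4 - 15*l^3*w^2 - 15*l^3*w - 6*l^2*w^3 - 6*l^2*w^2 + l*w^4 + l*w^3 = (-8*l + w)*(l + w)^2*(l*w + l)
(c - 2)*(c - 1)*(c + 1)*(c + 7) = c^4 + 5*c^3 - 15*c^2 - 5*c + 14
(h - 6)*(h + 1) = h^2 - 5*h - 6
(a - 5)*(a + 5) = a^2 - 25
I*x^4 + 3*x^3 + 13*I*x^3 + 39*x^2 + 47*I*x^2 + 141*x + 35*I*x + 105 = (x + 5)*(x + 7)*(x - 3*I)*(I*x + I)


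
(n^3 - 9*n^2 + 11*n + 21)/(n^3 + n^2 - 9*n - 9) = (n - 7)/(n + 3)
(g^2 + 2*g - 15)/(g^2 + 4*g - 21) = (g + 5)/(g + 7)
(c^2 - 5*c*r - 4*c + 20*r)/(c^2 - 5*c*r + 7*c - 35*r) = (c - 4)/(c + 7)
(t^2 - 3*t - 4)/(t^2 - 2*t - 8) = (t + 1)/(t + 2)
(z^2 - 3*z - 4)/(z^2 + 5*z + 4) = (z - 4)/(z + 4)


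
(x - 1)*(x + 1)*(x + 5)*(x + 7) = x^4 + 12*x^3 + 34*x^2 - 12*x - 35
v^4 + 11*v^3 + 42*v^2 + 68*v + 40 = (v + 2)^3*(v + 5)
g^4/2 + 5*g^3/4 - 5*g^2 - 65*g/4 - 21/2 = (g/2 + 1)*(g - 7/2)*(g + 1)*(g + 3)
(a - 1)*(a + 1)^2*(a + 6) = a^4 + 7*a^3 + 5*a^2 - 7*a - 6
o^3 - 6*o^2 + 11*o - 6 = (o - 3)*(o - 2)*(o - 1)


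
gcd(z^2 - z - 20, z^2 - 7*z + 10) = z - 5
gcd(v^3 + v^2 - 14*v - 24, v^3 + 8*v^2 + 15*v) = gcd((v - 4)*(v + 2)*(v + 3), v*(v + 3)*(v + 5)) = v + 3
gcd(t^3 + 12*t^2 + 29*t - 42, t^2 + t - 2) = t - 1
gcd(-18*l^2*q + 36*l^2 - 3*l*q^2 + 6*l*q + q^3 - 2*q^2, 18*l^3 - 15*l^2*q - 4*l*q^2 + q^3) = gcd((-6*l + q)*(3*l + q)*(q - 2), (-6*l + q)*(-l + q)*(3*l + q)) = -18*l^2 - 3*l*q + q^2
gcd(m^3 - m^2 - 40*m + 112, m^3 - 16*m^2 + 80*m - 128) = m^2 - 8*m + 16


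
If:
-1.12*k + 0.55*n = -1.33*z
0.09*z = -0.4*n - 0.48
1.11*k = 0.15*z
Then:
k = 0.08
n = -1.34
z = 0.63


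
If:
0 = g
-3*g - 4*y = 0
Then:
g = 0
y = 0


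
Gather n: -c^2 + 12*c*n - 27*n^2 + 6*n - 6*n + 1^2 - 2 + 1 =-c^2 + 12*c*n - 27*n^2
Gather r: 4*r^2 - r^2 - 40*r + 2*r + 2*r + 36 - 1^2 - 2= 3*r^2 - 36*r + 33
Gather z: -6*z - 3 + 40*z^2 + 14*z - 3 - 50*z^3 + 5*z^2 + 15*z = -50*z^3 + 45*z^2 + 23*z - 6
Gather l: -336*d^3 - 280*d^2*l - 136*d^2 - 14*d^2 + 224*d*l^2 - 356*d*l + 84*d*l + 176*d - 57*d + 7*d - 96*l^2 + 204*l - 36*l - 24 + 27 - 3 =-336*d^3 - 150*d^2 + 126*d + l^2*(224*d - 96) + l*(-280*d^2 - 272*d + 168)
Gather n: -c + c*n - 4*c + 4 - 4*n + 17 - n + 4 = -5*c + n*(c - 5) + 25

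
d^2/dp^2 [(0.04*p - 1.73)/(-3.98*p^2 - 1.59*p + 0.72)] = (-(0.04*p - 1.73)*(7.96*p + 1.59)*(15.92*p + 3.18) + (0.9552*p - 13.6436)*(3.98*p^2 + 1.59*p - 0.72))/(3.98*p^2 + 1.59*p - 0.72)^3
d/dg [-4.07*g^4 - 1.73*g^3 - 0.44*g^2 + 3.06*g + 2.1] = -16.28*g^3 - 5.19*g^2 - 0.88*g + 3.06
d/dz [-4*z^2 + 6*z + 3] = 6 - 8*z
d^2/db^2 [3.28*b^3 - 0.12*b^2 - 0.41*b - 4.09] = 19.68*b - 0.24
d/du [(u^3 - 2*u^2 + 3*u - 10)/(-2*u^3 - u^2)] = (-5*u^3 + 12*u^2 - 57*u - 20)/(u^3*(4*u^2 + 4*u + 1))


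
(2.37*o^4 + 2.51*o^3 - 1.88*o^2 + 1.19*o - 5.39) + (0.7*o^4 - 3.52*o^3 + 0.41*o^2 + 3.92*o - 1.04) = 3.07*o^4 - 1.01*o^3 - 1.47*o^2 + 5.11*o - 6.43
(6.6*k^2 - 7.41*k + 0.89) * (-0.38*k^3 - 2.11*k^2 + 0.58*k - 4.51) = -2.508*k^5 - 11.1102*k^4 + 19.1249*k^3 - 35.9417*k^2 + 33.9353*k - 4.0139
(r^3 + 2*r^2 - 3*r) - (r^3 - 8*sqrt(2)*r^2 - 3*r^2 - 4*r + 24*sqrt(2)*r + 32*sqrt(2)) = 5*r^2 + 8*sqrt(2)*r^2 - 24*sqrt(2)*r + r - 32*sqrt(2)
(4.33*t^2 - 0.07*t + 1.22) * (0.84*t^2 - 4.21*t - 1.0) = 3.6372*t^4 - 18.2881*t^3 - 3.0105*t^2 - 5.0662*t - 1.22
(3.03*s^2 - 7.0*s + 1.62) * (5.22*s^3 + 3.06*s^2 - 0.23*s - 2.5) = 15.8166*s^5 - 27.2682*s^4 - 13.6605*s^3 - 1.0078*s^2 + 17.1274*s - 4.05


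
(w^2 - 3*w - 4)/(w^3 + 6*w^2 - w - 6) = (w - 4)/(w^2 + 5*w - 6)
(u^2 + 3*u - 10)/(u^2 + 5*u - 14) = (u + 5)/(u + 7)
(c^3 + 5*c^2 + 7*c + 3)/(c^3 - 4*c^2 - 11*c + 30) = (c^2 + 2*c + 1)/(c^2 - 7*c + 10)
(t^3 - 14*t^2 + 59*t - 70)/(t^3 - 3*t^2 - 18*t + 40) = (t - 7)/(t + 4)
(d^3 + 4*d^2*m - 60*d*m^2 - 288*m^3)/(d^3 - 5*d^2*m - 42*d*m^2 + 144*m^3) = (d + 6*m)/(d - 3*m)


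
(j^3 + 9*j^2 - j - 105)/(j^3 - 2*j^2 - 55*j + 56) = (j^2 + 2*j - 15)/(j^2 - 9*j + 8)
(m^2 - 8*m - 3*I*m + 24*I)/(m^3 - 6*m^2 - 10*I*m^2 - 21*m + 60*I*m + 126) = (m - 8)/(m^2 - m*(6 + 7*I) + 42*I)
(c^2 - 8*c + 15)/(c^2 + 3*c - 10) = (c^2 - 8*c + 15)/(c^2 + 3*c - 10)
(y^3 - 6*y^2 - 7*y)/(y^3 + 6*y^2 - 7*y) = (y^2 - 6*y - 7)/(y^2 + 6*y - 7)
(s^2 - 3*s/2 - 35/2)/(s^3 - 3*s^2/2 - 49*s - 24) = (-2*s^2 + 3*s + 35)/(-2*s^3 + 3*s^2 + 98*s + 48)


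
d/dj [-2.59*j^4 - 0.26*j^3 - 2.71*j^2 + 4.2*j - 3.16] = -10.36*j^3 - 0.78*j^2 - 5.42*j + 4.2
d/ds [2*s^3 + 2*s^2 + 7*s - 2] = 6*s^2 + 4*s + 7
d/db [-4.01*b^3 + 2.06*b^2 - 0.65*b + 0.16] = -12.03*b^2 + 4.12*b - 0.65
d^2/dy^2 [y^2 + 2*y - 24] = 2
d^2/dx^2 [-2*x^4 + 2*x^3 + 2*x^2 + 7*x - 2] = -24*x^2 + 12*x + 4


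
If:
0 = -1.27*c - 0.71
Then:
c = -0.56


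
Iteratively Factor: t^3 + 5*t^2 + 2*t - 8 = (t + 2)*(t^2 + 3*t - 4) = (t - 1)*(t + 2)*(t + 4)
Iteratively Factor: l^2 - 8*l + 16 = (l - 4)*(l - 4)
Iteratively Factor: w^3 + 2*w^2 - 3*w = (w + 3)*(w^2 - w) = (w - 1)*(w + 3)*(w)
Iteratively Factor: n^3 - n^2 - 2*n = (n)*(n^2 - n - 2) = n*(n - 2)*(n + 1)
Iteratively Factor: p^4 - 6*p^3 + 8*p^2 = (p)*(p^3 - 6*p^2 + 8*p) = p*(p - 2)*(p^2 - 4*p) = p^2*(p - 2)*(p - 4)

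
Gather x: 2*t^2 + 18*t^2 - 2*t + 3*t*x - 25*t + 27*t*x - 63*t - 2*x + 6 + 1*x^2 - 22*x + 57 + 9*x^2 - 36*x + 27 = 20*t^2 - 90*t + 10*x^2 + x*(30*t - 60) + 90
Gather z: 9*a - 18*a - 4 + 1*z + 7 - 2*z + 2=-9*a - z + 5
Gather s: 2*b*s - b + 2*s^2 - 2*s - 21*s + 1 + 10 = -b + 2*s^2 + s*(2*b - 23) + 11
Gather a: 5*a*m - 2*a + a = a*(5*m - 1)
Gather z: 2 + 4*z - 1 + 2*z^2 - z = 2*z^2 + 3*z + 1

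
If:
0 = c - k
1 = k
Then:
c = 1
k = 1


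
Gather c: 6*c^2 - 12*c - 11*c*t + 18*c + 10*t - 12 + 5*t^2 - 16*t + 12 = 6*c^2 + c*(6 - 11*t) + 5*t^2 - 6*t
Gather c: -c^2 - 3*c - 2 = -c^2 - 3*c - 2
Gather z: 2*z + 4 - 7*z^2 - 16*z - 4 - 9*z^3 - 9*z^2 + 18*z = -9*z^3 - 16*z^2 + 4*z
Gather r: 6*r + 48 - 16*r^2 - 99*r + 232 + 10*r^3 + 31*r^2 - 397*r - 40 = 10*r^3 + 15*r^2 - 490*r + 240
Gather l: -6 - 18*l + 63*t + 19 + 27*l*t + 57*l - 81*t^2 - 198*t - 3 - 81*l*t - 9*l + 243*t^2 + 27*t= l*(30 - 54*t) + 162*t^2 - 108*t + 10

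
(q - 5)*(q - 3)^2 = q^3 - 11*q^2 + 39*q - 45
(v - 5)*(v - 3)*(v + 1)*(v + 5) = v^4 - 2*v^3 - 28*v^2 + 50*v + 75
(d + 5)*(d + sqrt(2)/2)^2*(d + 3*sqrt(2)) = d^4 + 5*d^3 + 4*sqrt(2)*d^3 + 13*d^2/2 + 20*sqrt(2)*d^2 + 3*sqrt(2)*d/2 + 65*d/2 + 15*sqrt(2)/2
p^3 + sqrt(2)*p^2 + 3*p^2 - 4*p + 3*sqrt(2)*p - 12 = (p + 3)*(p - sqrt(2))*(p + 2*sqrt(2))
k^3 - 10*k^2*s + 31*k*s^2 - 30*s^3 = (k - 5*s)*(k - 3*s)*(k - 2*s)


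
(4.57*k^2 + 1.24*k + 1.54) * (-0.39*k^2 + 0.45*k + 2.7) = -1.7823*k^4 + 1.5729*k^3 + 12.2964*k^2 + 4.041*k + 4.158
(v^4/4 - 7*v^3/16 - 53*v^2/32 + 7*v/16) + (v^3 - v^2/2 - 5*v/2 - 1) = v^4/4 + 9*v^3/16 - 69*v^2/32 - 33*v/16 - 1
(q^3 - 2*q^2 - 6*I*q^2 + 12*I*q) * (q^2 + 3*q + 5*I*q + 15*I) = q^5 + q^4 - I*q^4 + 24*q^3 - I*q^3 + 30*q^2 + 6*I*q^2 - 180*q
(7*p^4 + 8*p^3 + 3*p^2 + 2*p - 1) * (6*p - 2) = 42*p^5 + 34*p^4 + 2*p^3 + 6*p^2 - 10*p + 2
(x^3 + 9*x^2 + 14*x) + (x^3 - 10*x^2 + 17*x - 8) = 2*x^3 - x^2 + 31*x - 8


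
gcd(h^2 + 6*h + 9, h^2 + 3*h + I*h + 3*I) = h + 3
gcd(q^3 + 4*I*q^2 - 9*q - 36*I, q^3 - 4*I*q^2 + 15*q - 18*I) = 1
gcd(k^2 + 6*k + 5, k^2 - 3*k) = 1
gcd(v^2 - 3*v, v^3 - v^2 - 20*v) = v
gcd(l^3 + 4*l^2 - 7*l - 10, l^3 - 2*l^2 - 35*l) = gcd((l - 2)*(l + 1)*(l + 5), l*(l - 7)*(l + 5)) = l + 5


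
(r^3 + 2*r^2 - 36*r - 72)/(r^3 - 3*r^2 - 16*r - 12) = (r + 6)/(r + 1)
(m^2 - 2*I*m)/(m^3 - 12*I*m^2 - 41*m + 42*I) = m/(m^2 - 10*I*m - 21)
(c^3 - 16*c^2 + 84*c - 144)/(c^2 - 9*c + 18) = (c^2 - 10*c + 24)/(c - 3)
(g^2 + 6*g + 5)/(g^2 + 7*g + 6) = (g + 5)/(g + 6)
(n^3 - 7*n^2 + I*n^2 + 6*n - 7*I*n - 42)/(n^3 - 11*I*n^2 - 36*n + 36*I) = (n^2 + n*(-7 + 3*I) - 21*I)/(n^2 - 9*I*n - 18)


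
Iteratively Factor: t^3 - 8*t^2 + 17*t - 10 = (t - 2)*(t^2 - 6*t + 5) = (t - 2)*(t - 1)*(t - 5)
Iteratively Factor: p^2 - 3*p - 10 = (p - 5)*(p + 2)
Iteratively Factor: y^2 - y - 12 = (y + 3)*(y - 4)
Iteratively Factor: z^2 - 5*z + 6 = (z - 2)*(z - 3)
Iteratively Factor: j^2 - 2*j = (j - 2)*(j)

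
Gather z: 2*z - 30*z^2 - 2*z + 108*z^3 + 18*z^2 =108*z^3 - 12*z^2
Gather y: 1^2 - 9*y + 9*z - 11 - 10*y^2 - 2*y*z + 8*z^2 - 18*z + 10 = -10*y^2 + y*(-2*z - 9) + 8*z^2 - 9*z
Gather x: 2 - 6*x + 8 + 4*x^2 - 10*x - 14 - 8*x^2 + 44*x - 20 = -4*x^2 + 28*x - 24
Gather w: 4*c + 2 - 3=4*c - 1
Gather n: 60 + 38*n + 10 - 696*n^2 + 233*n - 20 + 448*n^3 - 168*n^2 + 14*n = 448*n^3 - 864*n^2 + 285*n + 50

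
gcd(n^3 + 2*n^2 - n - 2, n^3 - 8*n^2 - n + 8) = n^2 - 1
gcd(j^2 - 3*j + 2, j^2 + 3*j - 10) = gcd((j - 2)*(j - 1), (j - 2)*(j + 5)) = j - 2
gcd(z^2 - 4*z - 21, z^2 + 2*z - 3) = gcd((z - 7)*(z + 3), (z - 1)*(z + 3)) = z + 3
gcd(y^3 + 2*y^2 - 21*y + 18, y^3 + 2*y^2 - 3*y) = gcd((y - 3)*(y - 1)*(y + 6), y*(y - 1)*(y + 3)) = y - 1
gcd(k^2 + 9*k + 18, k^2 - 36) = k + 6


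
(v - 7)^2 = v^2 - 14*v + 49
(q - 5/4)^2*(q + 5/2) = q^3 - 75*q/16 + 125/32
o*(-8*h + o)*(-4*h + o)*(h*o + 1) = 32*h^3*o^2 - 12*h^2*o^3 + 32*h^2*o + h*o^4 - 12*h*o^2 + o^3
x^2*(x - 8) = x^3 - 8*x^2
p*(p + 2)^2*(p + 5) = p^4 + 9*p^3 + 24*p^2 + 20*p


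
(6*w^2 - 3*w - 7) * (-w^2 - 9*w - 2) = -6*w^4 - 51*w^3 + 22*w^2 + 69*w + 14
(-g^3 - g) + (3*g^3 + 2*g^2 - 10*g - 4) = 2*g^3 + 2*g^2 - 11*g - 4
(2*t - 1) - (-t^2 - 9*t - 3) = t^2 + 11*t + 2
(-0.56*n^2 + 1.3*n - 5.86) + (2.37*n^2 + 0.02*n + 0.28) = 1.81*n^2 + 1.32*n - 5.58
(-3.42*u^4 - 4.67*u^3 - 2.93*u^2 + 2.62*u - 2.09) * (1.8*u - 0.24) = -6.156*u^5 - 7.5852*u^4 - 4.1532*u^3 + 5.4192*u^2 - 4.3908*u + 0.5016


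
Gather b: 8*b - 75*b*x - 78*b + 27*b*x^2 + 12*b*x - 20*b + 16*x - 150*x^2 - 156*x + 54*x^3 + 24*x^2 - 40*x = b*(27*x^2 - 63*x - 90) + 54*x^3 - 126*x^2 - 180*x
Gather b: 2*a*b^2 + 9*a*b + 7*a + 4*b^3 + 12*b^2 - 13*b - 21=7*a + 4*b^3 + b^2*(2*a + 12) + b*(9*a - 13) - 21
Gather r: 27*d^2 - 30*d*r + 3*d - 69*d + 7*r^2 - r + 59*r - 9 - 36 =27*d^2 - 66*d + 7*r^2 + r*(58 - 30*d) - 45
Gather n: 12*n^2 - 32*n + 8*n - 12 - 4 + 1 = 12*n^2 - 24*n - 15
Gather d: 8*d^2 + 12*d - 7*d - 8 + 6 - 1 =8*d^2 + 5*d - 3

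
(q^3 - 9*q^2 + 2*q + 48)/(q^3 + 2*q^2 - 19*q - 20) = (q^3 - 9*q^2 + 2*q + 48)/(q^3 + 2*q^2 - 19*q - 20)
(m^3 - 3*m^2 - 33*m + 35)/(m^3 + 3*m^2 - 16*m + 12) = (m^2 - 2*m - 35)/(m^2 + 4*m - 12)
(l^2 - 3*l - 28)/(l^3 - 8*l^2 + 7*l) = (l + 4)/(l*(l - 1))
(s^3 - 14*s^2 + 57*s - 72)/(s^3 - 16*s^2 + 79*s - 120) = (s - 3)/(s - 5)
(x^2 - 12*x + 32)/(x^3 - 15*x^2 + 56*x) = (x - 4)/(x*(x - 7))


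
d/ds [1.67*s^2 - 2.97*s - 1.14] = 3.34*s - 2.97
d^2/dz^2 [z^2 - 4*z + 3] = 2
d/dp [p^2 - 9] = 2*p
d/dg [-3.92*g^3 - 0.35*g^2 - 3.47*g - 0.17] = -11.76*g^2 - 0.7*g - 3.47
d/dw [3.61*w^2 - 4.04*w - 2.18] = 7.22*w - 4.04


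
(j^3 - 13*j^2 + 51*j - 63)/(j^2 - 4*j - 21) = (j^2 - 6*j + 9)/(j + 3)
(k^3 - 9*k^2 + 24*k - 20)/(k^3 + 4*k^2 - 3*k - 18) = (k^2 - 7*k + 10)/(k^2 + 6*k + 9)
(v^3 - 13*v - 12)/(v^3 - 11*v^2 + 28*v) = (v^2 + 4*v + 3)/(v*(v - 7))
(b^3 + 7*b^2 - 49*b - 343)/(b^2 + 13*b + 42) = (b^2 - 49)/(b + 6)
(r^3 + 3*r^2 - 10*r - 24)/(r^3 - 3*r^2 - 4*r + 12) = (r + 4)/(r - 2)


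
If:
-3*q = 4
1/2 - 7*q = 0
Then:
No Solution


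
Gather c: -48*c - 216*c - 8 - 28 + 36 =-264*c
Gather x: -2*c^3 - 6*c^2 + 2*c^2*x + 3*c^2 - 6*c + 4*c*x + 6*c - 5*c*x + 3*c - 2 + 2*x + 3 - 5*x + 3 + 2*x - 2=-2*c^3 - 3*c^2 + 3*c + x*(2*c^2 - c - 1) + 2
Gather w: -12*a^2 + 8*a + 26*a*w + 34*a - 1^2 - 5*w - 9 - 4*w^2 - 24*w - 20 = -12*a^2 + 42*a - 4*w^2 + w*(26*a - 29) - 30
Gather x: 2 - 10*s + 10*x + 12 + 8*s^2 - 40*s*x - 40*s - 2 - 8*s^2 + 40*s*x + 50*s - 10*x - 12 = 0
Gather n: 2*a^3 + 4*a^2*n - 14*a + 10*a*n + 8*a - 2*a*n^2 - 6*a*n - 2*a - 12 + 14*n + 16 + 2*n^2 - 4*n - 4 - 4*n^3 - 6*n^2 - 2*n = 2*a^3 - 8*a - 4*n^3 + n^2*(-2*a - 4) + n*(4*a^2 + 4*a + 8)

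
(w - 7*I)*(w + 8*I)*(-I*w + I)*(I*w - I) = w^4 - 2*w^3 + I*w^3 + 57*w^2 - 2*I*w^2 - 112*w + I*w + 56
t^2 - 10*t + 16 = (t - 8)*(t - 2)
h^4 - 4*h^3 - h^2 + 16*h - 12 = (h - 3)*(h - 2)*(h - 1)*(h + 2)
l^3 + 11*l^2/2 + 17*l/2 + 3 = (l + 1/2)*(l + 2)*(l + 3)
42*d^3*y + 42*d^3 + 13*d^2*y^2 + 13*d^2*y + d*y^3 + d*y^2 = (6*d + y)*(7*d + y)*(d*y + d)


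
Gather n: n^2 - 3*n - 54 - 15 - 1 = n^2 - 3*n - 70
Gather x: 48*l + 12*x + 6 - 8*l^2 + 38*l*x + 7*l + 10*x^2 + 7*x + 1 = -8*l^2 + 55*l + 10*x^2 + x*(38*l + 19) + 7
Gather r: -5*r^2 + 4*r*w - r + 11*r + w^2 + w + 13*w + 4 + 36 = -5*r^2 + r*(4*w + 10) + w^2 + 14*w + 40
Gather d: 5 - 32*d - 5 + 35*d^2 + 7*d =35*d^2 - 25*d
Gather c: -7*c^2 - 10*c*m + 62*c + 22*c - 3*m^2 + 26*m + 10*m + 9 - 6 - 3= -7*c^2 + c*(84 - 10*m) - 3*m^2 + 36*m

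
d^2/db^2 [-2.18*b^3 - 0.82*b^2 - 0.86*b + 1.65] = -13.08*b - 1.64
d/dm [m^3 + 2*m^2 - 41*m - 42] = 3*m^2 + 4*m - 41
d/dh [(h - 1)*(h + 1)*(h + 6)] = 3*h^2 + 12*h - 1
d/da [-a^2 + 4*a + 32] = 4 - 2*a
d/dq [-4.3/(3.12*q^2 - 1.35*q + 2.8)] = (26.832*q - 5.805)/(3.12*q^2 - 1.35*q + 2.8)^2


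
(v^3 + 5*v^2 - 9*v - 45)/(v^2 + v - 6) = (v^2 + 2*v - 15)/(v - 2)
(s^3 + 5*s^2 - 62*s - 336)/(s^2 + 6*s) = s - 1 - 56/s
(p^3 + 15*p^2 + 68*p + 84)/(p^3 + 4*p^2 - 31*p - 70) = (p + 6)/(p - 5)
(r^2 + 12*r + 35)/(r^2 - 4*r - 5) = (r^2 + 12*r + 35)/(r^2 - 4*r - 5)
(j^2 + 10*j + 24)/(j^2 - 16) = (j + 6)/(j - 4)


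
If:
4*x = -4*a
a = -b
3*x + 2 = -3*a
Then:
No Solution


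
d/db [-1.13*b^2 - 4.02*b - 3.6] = -2.26*b - 4.02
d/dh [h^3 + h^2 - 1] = h*(3*h + 2)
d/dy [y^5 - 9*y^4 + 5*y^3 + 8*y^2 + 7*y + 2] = 5*y^4 - 36*y^3 + 15*y^2 + 16*y + 7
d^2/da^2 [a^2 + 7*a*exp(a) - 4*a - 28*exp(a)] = 7*a*exp(a) - 14*exp(a) + 2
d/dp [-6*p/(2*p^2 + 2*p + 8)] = 3*(p^2 - 4)/(p^4 + 2*p^3 + 9*p^2 + 8*p + 16)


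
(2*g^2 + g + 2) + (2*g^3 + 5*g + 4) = 2*g^3 + 2*g^2 + 6*g + 6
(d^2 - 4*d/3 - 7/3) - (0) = d^2 - 4*d/3 - 7/3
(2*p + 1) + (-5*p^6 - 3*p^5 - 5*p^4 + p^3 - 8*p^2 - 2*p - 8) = -5*p^6 - 3*p^5 - 5*p^4 + p^3 - 8*p^2 - 7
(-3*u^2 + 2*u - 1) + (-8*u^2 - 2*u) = -11*u^2 - 1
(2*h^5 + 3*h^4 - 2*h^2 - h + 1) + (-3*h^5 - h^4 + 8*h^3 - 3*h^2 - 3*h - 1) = -h^5 + 2*h^4 + 8*h^3 - 5*h^2 - 4*h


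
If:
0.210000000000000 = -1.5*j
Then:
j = -0.14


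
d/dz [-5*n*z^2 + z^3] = z*(-10*n + 3*z)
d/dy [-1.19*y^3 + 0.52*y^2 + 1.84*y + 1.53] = -3.57*y^2 + 1.04*y + 1.84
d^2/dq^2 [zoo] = 0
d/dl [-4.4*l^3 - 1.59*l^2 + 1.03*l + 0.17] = -13.2*l^2 - 3.18*l + 1.03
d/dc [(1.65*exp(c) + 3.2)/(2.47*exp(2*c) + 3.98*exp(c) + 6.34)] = (-(1.65*exp(c) + 3.2)*(4.94*exp(c) + 3.98) + 4.0755*exp(2*c) + 6.567*exp(c) + 10.461)*exp(c)/(2.47*exp(2*c) + 3.98*exp(c) + 6.34)^2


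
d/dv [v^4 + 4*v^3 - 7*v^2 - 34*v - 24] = 4*v^3 + 12*v^2 - 14*v - 34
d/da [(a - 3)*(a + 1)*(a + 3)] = 3*a^2 + 2*a - 9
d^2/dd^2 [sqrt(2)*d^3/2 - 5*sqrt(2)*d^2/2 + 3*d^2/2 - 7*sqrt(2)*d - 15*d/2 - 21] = 3*sqrt(2)*d - 5*sqrt(2) + 3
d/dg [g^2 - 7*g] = 2*g - 7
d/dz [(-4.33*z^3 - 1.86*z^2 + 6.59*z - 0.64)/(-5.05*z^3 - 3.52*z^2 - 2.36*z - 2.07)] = (5.8486*z^4 + 86.9966*z^3 + 44.7797*z^2 + 3.1948*z - 15.1517)/(25.5025*z^6 + 35.552*z^5 + 36.2264*z^4 + 37.5214*z^3 + 20.1424*z^2 + 9.7704*z + 4.2849)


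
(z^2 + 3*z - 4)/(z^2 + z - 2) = (z + 4)/(z + 2)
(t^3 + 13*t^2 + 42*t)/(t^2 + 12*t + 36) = t*(t + 7)/(t + 6)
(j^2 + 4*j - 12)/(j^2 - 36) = (j - 2)/(j - 6)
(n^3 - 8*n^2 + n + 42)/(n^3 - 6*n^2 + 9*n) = (n^2 - 5*n - 14)/(n*(n - 3))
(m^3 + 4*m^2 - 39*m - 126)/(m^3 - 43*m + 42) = (m + 3)/(m - 1)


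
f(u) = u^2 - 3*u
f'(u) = 2*u - 3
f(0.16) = -0.45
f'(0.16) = -2.68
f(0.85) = -1.83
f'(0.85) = -1.30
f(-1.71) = 8.05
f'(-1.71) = -6.42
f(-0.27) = 0.88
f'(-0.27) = -3.54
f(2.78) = -0.61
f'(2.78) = 2.56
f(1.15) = -2.13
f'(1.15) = -0.70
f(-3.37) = 21.47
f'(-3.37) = -9.74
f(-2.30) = 12.19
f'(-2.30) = -7.60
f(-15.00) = 270.00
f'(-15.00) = -33.00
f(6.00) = 18.00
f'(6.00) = 9.00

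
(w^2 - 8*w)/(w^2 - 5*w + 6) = w*(w - 8)/(w^2 - 5*w + 6)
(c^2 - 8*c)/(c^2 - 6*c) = (c - 8)/(c - 6)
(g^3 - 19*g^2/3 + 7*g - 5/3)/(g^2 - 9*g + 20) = (3*g^2 - 4*g + 1)/(3*(g - 4))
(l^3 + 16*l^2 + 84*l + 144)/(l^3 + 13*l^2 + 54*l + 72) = (l + 6)/(l + 3)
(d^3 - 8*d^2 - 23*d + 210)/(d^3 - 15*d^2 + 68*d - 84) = (d + 5)/(d - 2)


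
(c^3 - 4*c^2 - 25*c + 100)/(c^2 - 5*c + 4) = (c^2 - 25)/(c - 1)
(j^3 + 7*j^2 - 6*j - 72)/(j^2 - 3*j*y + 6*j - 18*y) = (-j^2 - j + 12)/(-j + 3*y)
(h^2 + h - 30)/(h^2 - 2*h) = (h^2 + h - 30)/(h*(h - 2))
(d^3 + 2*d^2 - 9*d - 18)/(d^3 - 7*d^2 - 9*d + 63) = (d + 2)/(d - 7)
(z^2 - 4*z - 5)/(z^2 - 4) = (z^2 - 4*z - 5)/(z^2 - 4)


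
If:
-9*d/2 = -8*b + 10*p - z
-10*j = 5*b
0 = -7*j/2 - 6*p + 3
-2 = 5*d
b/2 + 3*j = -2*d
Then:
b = -4/5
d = -2/5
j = 2/5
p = 4/15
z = 109/15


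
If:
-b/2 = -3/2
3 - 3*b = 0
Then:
No Solution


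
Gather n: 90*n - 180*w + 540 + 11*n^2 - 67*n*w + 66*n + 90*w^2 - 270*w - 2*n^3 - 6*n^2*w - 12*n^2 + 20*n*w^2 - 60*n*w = -2*n^3 + n^2*(-6*w - 1) + n*(20*w^2 - 127*w + 156) + 90*w^2 - 450*w + 540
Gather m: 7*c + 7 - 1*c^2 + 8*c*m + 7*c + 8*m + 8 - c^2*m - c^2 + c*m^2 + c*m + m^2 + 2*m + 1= -2*c^2 + 14*c + m^2*(c + 1) + m*(-c^2 + 9*c + 10) + 16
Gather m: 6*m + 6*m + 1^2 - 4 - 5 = 12*m - 8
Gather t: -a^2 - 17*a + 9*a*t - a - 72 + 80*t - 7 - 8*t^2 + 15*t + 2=-a^2 - 18*a - 8*t^2 + t*(9*a + 95) - 77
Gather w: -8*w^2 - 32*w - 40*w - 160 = -8*w^2 - 72*w - 160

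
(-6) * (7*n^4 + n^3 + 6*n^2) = -42*n^4 - 6*n^3 - 36*n^2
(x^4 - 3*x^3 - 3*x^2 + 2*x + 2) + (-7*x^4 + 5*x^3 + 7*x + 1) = -6*x^4 + 2*x^3 - 3*x^2 + 9*x + 3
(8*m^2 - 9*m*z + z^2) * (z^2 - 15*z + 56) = 8*m^2*z^2 - 120*m^2*z + 448*m^2 - 9*m*z^3 + 135*m*z^2 - 504*m*z + z^4 - 15*z^3 + 56*z^2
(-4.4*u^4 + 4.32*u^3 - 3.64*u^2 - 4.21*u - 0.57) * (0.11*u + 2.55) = -0.484*u^5 - 10.7448*u^4 + 10.6156*u^3 - 9.7451*u^2 - 10.7982*u - 1.4535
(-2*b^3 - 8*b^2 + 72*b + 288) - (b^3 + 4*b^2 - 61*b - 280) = -3*b^3 - 12*b^2 + 133*b + 568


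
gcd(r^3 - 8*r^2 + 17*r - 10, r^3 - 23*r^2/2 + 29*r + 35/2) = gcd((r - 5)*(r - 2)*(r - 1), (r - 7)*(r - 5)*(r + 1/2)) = r - 5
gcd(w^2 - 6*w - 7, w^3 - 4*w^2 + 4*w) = 1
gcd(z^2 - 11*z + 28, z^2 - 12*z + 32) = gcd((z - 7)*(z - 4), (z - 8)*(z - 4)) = z - 4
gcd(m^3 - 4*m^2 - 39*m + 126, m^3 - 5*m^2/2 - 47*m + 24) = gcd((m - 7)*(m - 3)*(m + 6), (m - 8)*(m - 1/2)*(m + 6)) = m + 6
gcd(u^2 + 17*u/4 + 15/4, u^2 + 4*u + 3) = u + 3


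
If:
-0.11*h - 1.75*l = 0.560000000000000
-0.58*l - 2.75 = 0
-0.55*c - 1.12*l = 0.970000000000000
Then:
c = 7.89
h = 70.34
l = -4.74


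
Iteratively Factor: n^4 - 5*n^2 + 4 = (n - 1)*(n^3 + n^2 - 4*n - 4) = (n - 1)*(n + 2)*(n^2 - n - 2) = (n - 1)*(n + 1)*(n + 2)*(n - 2)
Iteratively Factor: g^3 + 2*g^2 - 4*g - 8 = (g - 2)*(g^2 + 4*g + 4) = (g - 2)*(g + 2)*(g + 2)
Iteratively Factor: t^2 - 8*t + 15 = (t - 5)*(t - 3)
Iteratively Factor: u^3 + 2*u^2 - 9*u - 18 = (u + 2)*(u^2 - 9) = (u + 2)*(u + 3)*(u - 3)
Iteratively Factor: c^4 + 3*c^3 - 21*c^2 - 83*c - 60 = (c + 4)*(c^3 - c^2 - 17*c - 15) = (c + 3)*(c + 4)*(c^2 - 4*c - 5) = (c + 1)*(c + 3)*(c + 4)*(c - 5)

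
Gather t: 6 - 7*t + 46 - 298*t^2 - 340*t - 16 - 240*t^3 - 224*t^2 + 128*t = -240*t^3 - 522*t^2 - 219*t + 36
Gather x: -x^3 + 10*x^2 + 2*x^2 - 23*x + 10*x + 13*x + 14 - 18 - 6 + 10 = -x^3 + 12*x^2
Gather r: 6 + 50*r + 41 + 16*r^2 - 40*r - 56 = 16*r^2 + 10*r - 9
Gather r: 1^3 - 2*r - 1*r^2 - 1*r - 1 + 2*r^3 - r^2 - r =2*r^3 - 2*r^2 - 4*r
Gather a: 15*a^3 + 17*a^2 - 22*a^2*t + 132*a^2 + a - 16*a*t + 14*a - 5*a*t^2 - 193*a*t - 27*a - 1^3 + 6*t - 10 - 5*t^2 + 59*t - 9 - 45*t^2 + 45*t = 15*a^3 + a^2*(149 - 22*t) + a*(-5*t^2 - 209*t - 12) - 50*t^2 + 110*t - 20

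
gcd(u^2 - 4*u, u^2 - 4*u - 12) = 1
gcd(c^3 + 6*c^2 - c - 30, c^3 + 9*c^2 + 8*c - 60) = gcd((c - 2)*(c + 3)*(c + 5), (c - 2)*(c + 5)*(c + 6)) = c^2 + 3*c - 10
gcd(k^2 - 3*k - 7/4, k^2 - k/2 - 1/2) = k + 1/2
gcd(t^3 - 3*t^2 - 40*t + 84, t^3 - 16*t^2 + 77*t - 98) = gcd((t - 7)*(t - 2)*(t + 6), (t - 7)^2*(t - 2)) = t^2 - 9*t + 14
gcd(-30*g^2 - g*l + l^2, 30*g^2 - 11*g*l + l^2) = 6*g - l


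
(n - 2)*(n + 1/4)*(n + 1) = n^3 - 3*n^2/4 - 9*n/4 - 1/2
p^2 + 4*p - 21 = (p - 3)*(p + 7)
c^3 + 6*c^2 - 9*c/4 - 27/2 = (c - 3/2)*(c + 3/2)*(c + 6)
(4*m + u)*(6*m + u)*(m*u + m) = 24*m^3*u + 24*m^3 + 10*m^2*u^2 + 10*m^2*u + m*u^3 + m*u^2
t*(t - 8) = t^2 - 8*t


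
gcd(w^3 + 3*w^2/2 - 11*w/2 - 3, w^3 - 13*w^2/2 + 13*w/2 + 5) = w^2 - 3*w/2 - 1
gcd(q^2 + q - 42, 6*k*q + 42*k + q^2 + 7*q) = q + 7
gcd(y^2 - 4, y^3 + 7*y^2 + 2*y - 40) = y - 2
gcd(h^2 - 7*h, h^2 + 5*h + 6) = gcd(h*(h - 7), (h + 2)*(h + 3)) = 1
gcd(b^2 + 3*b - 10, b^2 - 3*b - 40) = b + 5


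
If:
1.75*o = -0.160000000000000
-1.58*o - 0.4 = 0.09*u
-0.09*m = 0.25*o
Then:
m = 0.25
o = -0.09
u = -2.84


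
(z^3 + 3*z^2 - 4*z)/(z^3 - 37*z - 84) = z*(z - 1)/(z^2 - 4*z - 21)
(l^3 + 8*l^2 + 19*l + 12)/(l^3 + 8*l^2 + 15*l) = (l^2 + 5*l + 4)/(l*(l + 5))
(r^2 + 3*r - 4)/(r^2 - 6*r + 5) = (r + 4)/(r - 5)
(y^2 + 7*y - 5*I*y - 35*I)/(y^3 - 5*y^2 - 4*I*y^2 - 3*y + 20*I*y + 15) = (y^2 + y*(7 - 5*I) - 35*I)/(y^3 - y^2*(5 + 4*I) + y*(-3 + 20*I) + 15)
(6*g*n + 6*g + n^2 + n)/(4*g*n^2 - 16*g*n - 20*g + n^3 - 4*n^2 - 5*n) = (6*g + n)/(4*g*n - 20*g + n^2 - 5*n)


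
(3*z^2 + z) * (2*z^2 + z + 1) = 6*z^4 + 5*z^3 + 4*z^2 + z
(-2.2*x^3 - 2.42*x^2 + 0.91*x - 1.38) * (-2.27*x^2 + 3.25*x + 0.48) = 4.994*x^5 - 1.6566*x^4 - 10.9867*x^3 + 4.9285*x^2 - 4.0482*x - 0.6624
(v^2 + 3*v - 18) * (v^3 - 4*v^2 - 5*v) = v^5 - v^4 - 35*v^3 + 57*v^2 + 90*v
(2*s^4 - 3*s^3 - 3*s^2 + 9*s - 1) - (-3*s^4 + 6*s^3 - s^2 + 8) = 5*s^4 - 9*s^3 - 2*s^2 + 9*s - 9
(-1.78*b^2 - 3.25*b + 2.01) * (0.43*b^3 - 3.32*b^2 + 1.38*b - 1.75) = -0.7654*b^5 + 4.5121*b^4 + 9.1979*b^3 - 8.0432*b^2 + 8.4613*b - 3.5175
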